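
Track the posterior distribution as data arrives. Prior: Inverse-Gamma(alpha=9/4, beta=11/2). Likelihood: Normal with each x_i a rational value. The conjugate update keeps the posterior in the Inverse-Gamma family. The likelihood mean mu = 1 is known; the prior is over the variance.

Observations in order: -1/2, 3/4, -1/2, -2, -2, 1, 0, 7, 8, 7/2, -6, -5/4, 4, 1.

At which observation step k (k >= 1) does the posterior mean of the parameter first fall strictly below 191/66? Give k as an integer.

obs 1: x=-1/2 → posterior Inverse-Gamma(11/4, 53/8)
obs 2: x=3/4 → posterior Inverse-Gamma(13/4, 213/32)
obs 3: x=-1/2 → posterior Inverse-Gamma(15/4, 249/32)
obs 4: x=-2 → posterior Inverse-Gamma(17/4, 393/32)
obs 5: x=-2 → posterior Inverse-Gamma(19/4, 537/32)
obs 6: x=1 → posterior Inverse-Gamma(21/4, 537/32)
obs 7: x=0 → posterior Inverse-Gamma(23/4, 553/32)
obs 8: x=7 → posterior Inverse-Gamma(25/4, 1129/32)
obs 9: x=8 → posterior Inverse-Gamma(27/4, 1913/32)
obs 10: x=7/2 → posterior Inverse-Gamma(29/4, 2013/32)
obs 11: x=-6 → posterior Inverse-Gamma(31/4, 2797/32)
obs 12: x=-5/4 → posterior Inverse-Gamma(33/4, 1439/16)
obs 13: x=4 → posterior Inverse-Gamma(35/4, 1511/16)
obs 14: x=1 → posterior Inverse-Gamma(37/4, 1511/16)

k = 3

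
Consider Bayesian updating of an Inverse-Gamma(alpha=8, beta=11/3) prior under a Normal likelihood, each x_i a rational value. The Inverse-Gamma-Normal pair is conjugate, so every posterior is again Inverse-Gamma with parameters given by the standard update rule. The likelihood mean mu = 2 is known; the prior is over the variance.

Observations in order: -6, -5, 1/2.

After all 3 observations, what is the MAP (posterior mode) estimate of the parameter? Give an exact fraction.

obs 1: x=-6 → posterior Inverse-Gamma(17/2, 107/3)
obs 2: x=-5 → posterior Inverse-Gamma(9, 361/6)
obs 3: x=1/2 → posterior Inverse-Gamma(19/2, 1471/24)

1471/252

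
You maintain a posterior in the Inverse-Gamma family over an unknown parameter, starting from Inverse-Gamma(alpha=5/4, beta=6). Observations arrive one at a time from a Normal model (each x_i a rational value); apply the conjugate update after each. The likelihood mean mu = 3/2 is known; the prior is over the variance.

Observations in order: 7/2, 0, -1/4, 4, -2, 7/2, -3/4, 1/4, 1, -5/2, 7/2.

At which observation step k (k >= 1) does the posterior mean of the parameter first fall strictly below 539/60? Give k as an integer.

obs 1: x=7/2 → posterior Inverse-Gamma(7/4, 8)
obs 2: x=0 → posterior Inverse-Gamma(9/4, 73/8)
obs 3: x=-1/4 → posterior Inverse-Gamma(11/4, 341/32)
obs 4: x=4 → posterior Inverse-Gamma(13/4, 441/32)
obs 5: x=-2 → posterior Inverse-Gamma(15/4, 637/32)
obs 6: x=7/2 → posterior Inverse-Gamma(17/4, 701/32)
obs 7: x=-3/4 → posterior Inverse-Gamma(19/4, 391/16)
obs 8: x=1/4 → posterior Inverse-Gamma(21/4, 807/32)
obs 9: x=1 → posterior Inverse-Gamma(23/4, 811/32)
obs 10: x=-5/2 → posterior Inverse-Gamma(25/4, 1067/32)
obs 11: x=7/2 → posterior Inverse-Gamma(27/4, 1131/32)

k = 2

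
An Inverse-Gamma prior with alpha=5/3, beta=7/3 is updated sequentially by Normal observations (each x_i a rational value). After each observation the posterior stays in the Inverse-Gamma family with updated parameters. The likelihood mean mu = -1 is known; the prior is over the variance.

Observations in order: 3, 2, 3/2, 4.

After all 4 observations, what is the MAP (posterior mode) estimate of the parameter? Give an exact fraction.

obs 1: x=3 → posterior Inverse-Gamma(13/6, 31/3)
obs 2: x=2 → posterior Inverse-Gamma(8/3, 89/6)
obs 3: x=3/2 → posterior Inverse-Gamma(19/6, 431/24)
obs 4: x=4 → posterior Inverse-Gamma(11/3, 731/24)

731/112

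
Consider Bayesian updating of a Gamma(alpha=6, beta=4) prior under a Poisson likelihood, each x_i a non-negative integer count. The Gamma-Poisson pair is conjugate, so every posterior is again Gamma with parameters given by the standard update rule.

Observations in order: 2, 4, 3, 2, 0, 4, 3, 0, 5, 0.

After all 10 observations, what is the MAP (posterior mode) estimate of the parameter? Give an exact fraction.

obs 1: x=2 → posterior Gamma(8, 5)
obs 2: x=4 → posterior Gamma(12, 6)
obs 3: x=3 → posterior Gamma(15, 7)
obs 4: x=2 → posterior Gamma(17, 8)
obs 5: x=0 → posterior Gamma(17, 9)
obs 6: x=4 → posterior Gamma(21, 10)
obs 7: x=3 → posterior Gamma(24, 11)
obs 8: x=0 → posterior Gamma(24, 12)
obs 9: x=5 → posterior Gamma(29, 13)
obs 10: x=0 → posterior Gamma(29, 14)

2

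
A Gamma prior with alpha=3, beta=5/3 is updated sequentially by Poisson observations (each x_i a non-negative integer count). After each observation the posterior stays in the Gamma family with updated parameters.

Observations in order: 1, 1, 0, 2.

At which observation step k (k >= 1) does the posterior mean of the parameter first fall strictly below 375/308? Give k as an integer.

obs 1: x=1 → posterior Gamma(4, 8/3)
obs 2: x=1 → posterior Gamma(5, 11/3)
obs 3: x=0 → posterior Gamma(5, 14/3)
obs 4: x=2 → posterior Gamma(7, 17/3)

k = 3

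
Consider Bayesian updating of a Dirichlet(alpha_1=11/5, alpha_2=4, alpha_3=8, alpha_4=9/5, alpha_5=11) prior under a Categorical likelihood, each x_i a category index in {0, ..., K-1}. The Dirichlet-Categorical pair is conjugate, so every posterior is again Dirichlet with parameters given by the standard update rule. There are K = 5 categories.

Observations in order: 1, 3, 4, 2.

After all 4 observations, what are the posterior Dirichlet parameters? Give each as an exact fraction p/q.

obs 1: x=1 → posterior Dirichlet(11/5, 5, 8, 9/5, 11)
obs 2: x=3 → posterior Dirichlet(11/5, 5, 8, 14/5, 11)
obs 3: x=4 → posterior Dirichlet(11/5, 5, 8, 14/5, 12)
obs 4: x=2 → posterior Dirichlet(11/5, 5, 9, 14/5, 12)

alpha_1=11/5, alpha_2=5, alpha_3=9, alpha_4=14/5, alpha_5=12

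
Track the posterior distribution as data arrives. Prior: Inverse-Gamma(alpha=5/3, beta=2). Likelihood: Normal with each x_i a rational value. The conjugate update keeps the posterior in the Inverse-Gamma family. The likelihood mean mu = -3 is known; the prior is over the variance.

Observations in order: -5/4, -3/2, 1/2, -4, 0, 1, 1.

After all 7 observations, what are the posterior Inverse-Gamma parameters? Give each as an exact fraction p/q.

alpha=31/6, beta=1017/32

obs 1: x=-5/4 → posterior Inverse-Gamma(13/6, 113/32)
obs 2: x=-3/2 → posterior Inverse-Gamma(8/3, 149/32)
obs 3: x=1/2 → posterior Inverse-Gamma(19/6, 345/32)
obs 4: x=-4 → posterior Inverse-Gamma(11/3, 361/32)
obs 5: x=0 → posterior Inverse-Gamma(25/6, 505/32)
obs 6: x=1 → posterior Inverse-Gamma(14/3, 761/32)
obs 7: x=1 → posterior Inverse-Gamma(31/6, 1017/32)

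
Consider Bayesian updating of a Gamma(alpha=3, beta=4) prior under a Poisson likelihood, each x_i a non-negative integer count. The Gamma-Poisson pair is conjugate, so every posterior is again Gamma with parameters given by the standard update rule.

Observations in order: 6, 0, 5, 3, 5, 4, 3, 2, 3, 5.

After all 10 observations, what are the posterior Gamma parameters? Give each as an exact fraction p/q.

obs 1: x=6 → posterior Gamma(9, 5)
obs 2: x=0 → posterior Gamma(9, 6)
obs 3: x=5 → posterior Gamma(14, 7)
obs 4: x=3 → posterior Gamma(17, 8)
obs 5: x=5 → posterior Gamma(22, 9)
obs 6: x=4 → posterior Gamma(26, 10)
obs 7: x=3 → posterior Gamma(29, 11)
obs 8: x=2 → posterior Gamma(31, 12)
obs 9: x=3 → posterior Gamma(34, 13)
obs 10: x=5 → posterior Gamma(39, 14)

alpha=39, beta=14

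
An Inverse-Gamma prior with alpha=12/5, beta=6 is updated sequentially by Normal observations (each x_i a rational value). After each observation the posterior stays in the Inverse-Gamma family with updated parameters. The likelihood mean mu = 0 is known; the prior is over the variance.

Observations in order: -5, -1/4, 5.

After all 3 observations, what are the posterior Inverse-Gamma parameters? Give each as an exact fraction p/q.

obs 1: x=-5 → posterior Inverse-Gamma(29/10, 37/2)
obs 2: x=-1/4 → posterior Inverse-Gamma(17/5, 593/32)
obs 3: x=5 → posterior Inverse-Gamma(39/10, 993/32)

alpha=39/10, beta=993/32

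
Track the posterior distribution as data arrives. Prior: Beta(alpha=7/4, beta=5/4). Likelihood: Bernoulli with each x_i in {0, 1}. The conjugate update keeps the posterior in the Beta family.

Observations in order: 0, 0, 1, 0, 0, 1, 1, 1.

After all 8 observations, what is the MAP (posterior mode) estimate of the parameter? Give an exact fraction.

19/36

obs 1: x=0 → posterior Beta(7/4, 9/4)
obs 2: x=0 → posterior Beta(7/4, 13/4)
obs 3: x=1 → posterior Beta(11/4, 13/4)
obs 4: x=0 → posterior Beta(11/4, 17/4)
obs 5: x=0 → posterior Beta(11/4, 21/4)
obs 6: x=1 → posterior Beta(15/4, 21/4)
obs 7: x=1 → posterior Beta(19/4, 21/4)
obs 8: x=1 → posterior Beta(23/4, 21/4)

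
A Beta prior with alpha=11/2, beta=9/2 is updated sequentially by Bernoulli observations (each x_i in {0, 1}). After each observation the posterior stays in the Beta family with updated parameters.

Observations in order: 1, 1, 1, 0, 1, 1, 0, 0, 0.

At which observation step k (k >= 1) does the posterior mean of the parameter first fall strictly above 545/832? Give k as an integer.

obs 1: x=1 → posterior Beta(13/2, 9/2)
obs 2: x=1 → posterior Beta(15/2, 9/2)
obs 3: x=1 → posterior Beta(17/2, 9/2)
obs 4: x=0 → posterior Beta(17/2, 11/2)
obs 5: x=1 → posterior Beta(19/2, 11/2)
obs 6: x=1 → posterior Beta(21/2, 11/2)
obs 7: x=0 → posterior Beta(21/2, 13/2)
obs 8: x=0 → posterior Beta(21/2, 15/2)
obs 9: x=0 → posterior Beta(21/2, 17/2)

k = 6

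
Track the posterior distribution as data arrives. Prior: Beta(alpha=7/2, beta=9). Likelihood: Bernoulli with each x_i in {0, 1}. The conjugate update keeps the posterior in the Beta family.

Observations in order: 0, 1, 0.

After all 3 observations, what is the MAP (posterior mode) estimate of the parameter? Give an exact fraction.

7/27

obs 1: x=0 → posterior Beta(7/2, 10)
obs 2: x=1 → posterior Beta(9/2, 10)
obs 3: x=0 → posterior Beta(9/2, 11)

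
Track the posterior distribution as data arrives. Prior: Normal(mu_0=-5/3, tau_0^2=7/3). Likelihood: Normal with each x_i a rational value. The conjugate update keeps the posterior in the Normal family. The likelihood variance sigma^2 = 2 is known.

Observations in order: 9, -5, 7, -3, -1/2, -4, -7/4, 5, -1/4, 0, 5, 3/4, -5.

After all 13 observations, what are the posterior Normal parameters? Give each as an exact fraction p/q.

mu_0=163/388, tau_0^2=14/97

obs 1: x=9 → posterior Normal(53/13, 14/13)
obs 2: x=-5 → posterior Normal(9/10, 7/10)
obs 3: x=7 → posterior Normal(67/27, 14/27)
obs 4: x=-3 → posterior Normal(23/17, 7/17)
obs 5: x=-1/2 → posterior Normal(85/82, 14/41)
obs 6: x=-4 → posterior Normal(29/96, 7/24)
obs 7: x=-7/4 → posterior Normal(9/220, 14/55)
obs 8: x=5 → posterior Normal(149/248, 7/31)
obs 9: x=-1/4 → posterior Normal(71/138, 14/69)
obs 10: x=0 → posterior Normal(71/152, 7/38)
obs 11: x=5 → posterior Normal(141/166, 14/83)
obs 12: x=3/4 → posterior Normal(101/120, 7/45)
obs 13: x=-5 → posterior Normal(163/388, 14/97)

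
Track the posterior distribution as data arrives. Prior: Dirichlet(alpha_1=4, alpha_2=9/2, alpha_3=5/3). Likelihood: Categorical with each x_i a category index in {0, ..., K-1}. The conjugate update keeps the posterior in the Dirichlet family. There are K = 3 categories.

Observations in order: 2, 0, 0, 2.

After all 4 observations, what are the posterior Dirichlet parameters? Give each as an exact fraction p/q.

obs 1: x=2 → posterior Dirichlet(4, 9/2, 8/3)
obs 2: x=0 → posterior Dirichlet(5, 9/2, 8/3)
obs 3: x=0 → posterior Dirichlet(6, 9/2, 8/3)
obs 4: x=2 → posterior Dirichlet(6, 9/2, 11/3)

alpha_1=6, alpha_2=9/2, alpha_3=11/3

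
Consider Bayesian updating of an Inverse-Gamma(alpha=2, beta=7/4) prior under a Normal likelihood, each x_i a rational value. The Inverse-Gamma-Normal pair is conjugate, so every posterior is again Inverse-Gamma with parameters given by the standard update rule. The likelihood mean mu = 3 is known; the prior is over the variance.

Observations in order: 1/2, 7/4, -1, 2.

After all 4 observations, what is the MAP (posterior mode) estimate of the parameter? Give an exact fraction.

453/160

obs 1: x=1/2 → posterior Inverse-Gamma(5/2, 39/8)
obs 2: x=7/4 → posterior Inverse-Gamma(3, 181/32)
obs 3: x=-1 → posterior Inverse-Gamma(7/2, 437/32)
obs 4: x=2 → posterior Inverse-Gamma(4, 453/32)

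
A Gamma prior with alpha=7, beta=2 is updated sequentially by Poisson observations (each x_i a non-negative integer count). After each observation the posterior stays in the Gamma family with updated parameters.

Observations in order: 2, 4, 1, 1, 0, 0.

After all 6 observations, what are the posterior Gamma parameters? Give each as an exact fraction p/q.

alpha=15, beta=8

obs 1: x=2 → posterior Gamma(9, 3)
obs 2: x=4 → posterior Gamma(13, 4)
obs 3: x=1 → posterior Gamma(14, 5)
obs 4: x=1 → posterior Gamma(15, 6)
obs 5: x=0 → posterior Gamma(15, 7)
obs 6: x=0 → posterior Gamma(15, 8)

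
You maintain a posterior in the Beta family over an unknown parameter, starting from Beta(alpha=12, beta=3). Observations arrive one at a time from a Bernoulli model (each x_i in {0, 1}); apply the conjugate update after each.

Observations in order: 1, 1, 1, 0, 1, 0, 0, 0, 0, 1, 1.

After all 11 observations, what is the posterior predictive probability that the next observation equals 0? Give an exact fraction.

obs 1: x=1 → posterior Beta(13, 3)
obs 2: x=1 → posterior Beta(14, 3)
obs 3: x=1 → posterior Beta(15, 3)
obs 4: x=0 → posterior Beta(15, 4)
obs 5: x=1 → posterior Beta(16, 4)
obs 6: x=0 → posterior Beta(16, 5)
obs 7: x=0 → posterior Beta(16, 6)
obs 8: x=0 → posterior Beta(16, 7)
obs 9: x=0 → posterior Beta(16, 8)
obs 10: x=1 → posterior Beta(17, 8)
obs 11: x=1 → posterior Beta(18, 8)

4/13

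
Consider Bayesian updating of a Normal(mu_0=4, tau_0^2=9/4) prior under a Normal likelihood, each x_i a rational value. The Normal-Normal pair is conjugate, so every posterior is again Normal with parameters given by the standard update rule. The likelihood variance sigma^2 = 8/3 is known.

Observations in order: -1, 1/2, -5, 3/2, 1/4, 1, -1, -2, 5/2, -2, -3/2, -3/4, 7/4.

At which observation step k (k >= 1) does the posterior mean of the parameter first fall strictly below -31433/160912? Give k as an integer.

obs 1: x=-1 → posterior Normal(101/59, 72/59)
obs 2: x=1/2 → posterior Normal(229/172, 36/43)
obs 3: x=-5 → posterior Normal(-41/226, 72/113)
obs 4: x=3/2 → posterior Normal(1/7, 18/35)
obs 5: x=1/4 → posterior Normal(107/668, 72/167)
obs 6: x=1 → posterior Normal(215/776, 36/97)
obs 7: x=-1 → posterior Normal(107/884, 72/221)
obs 8: x=-2 → posterior Normal(-109/992, 9/31)
obs 9: x=5/2 → posterior Normal(161/1100, 72/275)
obs 10: x=-2 → posterior Normal(-55/1208, 36/151)
obs 11: x=-3/2 → posterior Normal(-31/188, 72/329)
obs 12: x=-3/4 → posterior Normal(-149/712, 18/89)
obs 13: x=7/4 → posterior Normal(-109/1532, 72/383)

k = 12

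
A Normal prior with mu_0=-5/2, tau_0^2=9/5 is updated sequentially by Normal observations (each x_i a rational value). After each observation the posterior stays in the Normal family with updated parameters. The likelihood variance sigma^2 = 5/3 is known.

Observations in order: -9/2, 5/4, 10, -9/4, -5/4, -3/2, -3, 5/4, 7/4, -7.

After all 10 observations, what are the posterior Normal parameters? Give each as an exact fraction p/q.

mu_0=-817/1180, tau_0^2=9/59

obs 1: x=-9/2 → posterior Normal(-46/13, 45/52)
obs 2: x=5/4 → posterior Normal(-601/316, 45/79)
obs 3: x=10 → posterior Normal(479/424, 45/106)
obs 4: x=-9/4 → posterior Normal(59/133, 45/133)
obs 5: x=-5/4 → posterior Normal(101/640, 9/32)
obs 6: x=-3/2 → posterior Normal(-61/748, 45/187)
obs 7: x=-3 → posterior Normal(-385/856, 45/214)
obs 8: x=5/4 → posterior Normal(-125/482, 45/241)
obs 9: x=7/4 → posterior Normal(-61/1072, 45/268)
obs 10: x=-7 → posterior Normal(-817/1180, 9/59)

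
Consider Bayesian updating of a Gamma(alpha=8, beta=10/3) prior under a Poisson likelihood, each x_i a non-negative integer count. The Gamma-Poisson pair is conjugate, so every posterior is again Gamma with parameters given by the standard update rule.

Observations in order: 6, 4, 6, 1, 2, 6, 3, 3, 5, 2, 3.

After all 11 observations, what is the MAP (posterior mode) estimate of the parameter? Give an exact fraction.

obs 1: x=6 → posterior Gamma(14, 13/3)
obs 2: x=4 → posterior Gamma(18, 16/3)
obs 3: x=6 → posterior Gamma(24, 19/3)
obs 4: x=1 → posterior Gamma(25, 22/3)
obs 5: x=2 → posterior Gamma(27, 25/3)
obs 6: x=6 → posterior Gamma(33, 28/3)
obs 7: x=3 → posterior Gamma(36, 31/3)
obs 8: x=3 → posterior Gamma(39, 34/3)
obs 9: x=5 → posterior Gamma(44, 37/3)
obs 10: x=2 → posterior Gamma(46, 40/3)
obs 11: x=3 → posterior Gamma(49, 43/3)

144/43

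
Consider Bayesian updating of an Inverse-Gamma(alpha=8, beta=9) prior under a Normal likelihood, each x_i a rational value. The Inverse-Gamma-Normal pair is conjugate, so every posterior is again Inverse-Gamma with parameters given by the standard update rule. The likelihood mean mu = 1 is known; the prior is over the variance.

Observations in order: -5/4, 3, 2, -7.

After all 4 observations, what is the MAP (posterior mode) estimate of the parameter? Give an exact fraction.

1473/352

obs 1: x=-5/4 → posterior Inverse-Gamma(17/2, 369/32)
obs 2: x=3 → posterior Inverse-Gamma(9, 433/32)
obs 3: x=2 → posterior Inverse-Gamma(19/2, 449/32)
obs 4: x=-7 → posterior Inverse-Gamma(10, 1473/32)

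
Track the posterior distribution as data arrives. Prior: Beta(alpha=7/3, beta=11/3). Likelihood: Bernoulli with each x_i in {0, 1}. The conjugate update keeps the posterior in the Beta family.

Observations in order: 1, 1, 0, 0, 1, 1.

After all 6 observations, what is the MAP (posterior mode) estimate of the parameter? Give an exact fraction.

obs 1: x=1 → posterior Beta(10/3, 11/3)
obs 2: x=1 → posterior Beta(13/3, 11/3)
obs 3: x=0 → posterior Beta(13/3, 14/3)
obs 4: x=0 → posterior Beta(13/3, 17/3)
obs 5: x=1 → posterior Beta(16/3, 17/3)
obs 6: x=1 → posterior Beta(19/3, 17/3)

8/15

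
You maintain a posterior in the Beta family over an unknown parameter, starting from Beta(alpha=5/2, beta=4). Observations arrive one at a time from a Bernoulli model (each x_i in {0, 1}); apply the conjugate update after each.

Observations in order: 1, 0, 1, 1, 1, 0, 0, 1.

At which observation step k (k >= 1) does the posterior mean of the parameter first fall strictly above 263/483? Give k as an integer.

obs 1: x=1 → posterior Beta(7/2, 4)
obs 2: x=0 → posterior Beta(7/2, 5)
obs 3: x=1 → posterior Beta(9/2, 5)
obs 4: x=1 → posterior Beta(11/2, 5)
obs 5: x=1 → posterior Beta(13/2, 5)
obs 6: x=0 → posterior Beta(13/2, 6)
obs 7: x=0 → posterior Beta(13/2, 7)
obs 8: x=1 → posterior Beta(15/2, 7)

k = 5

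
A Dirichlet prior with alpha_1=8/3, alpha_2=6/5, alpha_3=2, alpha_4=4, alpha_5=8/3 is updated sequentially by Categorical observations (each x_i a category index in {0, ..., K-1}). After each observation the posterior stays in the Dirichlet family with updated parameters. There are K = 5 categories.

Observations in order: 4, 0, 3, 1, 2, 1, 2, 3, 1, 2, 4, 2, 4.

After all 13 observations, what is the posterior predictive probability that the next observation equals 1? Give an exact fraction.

obs 1: x=4 → posterior Dirichlet(8/3, 6/5, 2, 4, 11/3)
obs 2: x=0 → posterior Dirichlet(11/3, 6/5, 2, 4, 11/3)
obs 3: x=3 → posterior Dirichlet(11/3, 6/5, 2, 5, 11/3)
obs 4: x=1 → posterior Dirichlet(11/3, 11/5, 2, 5, 11/3)
obs 5: x=2 → posterior Dirichlet(11/3, 11/5, 3, 5, 11/3)
obs 6: x=1 → posterior Dirichlet(11/3, 16/5, 3, 5, 11/3)
obs 7: x=2 → posterior Dirichlet(11/3, 16/5, 4, 5, 11/3)
obs 8: x=3 → posterior Dirichlet(11/3, 16/5, 4, 6, 11/3)
obs 9: x=1 → posterior Dirichlet(11/3, 21/5, 4, 6, 11/3)
obs 10: x=2 → posterior Dirichlet(11/3, 21/5, 5, 6, 11/3)
obs 11: x=4 → posterior Dirichlet(11/3, 21/5, 5, 6, 14/3)
obs 12: x=2 → posterior Dirichlet(11/3, 21/5, 6, 6, 14/3)
obs 13: x=4 → posterior Dirichlet(11/3, 21/5, 6, 6, 17/3)

63/383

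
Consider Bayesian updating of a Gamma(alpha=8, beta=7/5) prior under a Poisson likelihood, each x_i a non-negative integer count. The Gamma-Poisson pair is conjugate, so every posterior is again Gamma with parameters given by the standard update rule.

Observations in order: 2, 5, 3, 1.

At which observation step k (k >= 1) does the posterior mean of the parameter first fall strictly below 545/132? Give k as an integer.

obs 1: x=2 → posterior Gamma(10, 12/5)
obs 2: x=5 → posterior Gamma(15, 17/5)
obs 3: x=3 → posterior Gamma(18, 22/5)
obs 4: x=1 → posterior Gamma(19, 27/5)

k = 3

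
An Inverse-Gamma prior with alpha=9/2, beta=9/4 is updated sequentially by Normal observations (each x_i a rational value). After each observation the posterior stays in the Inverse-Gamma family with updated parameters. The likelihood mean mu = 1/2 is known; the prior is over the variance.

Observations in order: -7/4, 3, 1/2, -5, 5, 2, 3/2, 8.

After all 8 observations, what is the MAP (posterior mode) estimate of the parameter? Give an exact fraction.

2013/304

obs 1: x=-7/4 → posterior Inverse-Gamma(5, 153/32)
obs 2: x=3 → posterior Inverse-Gamma(11/2, 253/32)
obs 3: x=1/2 → posterior Inverse-Gamma(6, 253/32)
obs 4: x=-5 → posterior Inverse-Gamma(13/2, 737/32)
obs 5: x=5 → posterior Inverse-Gamma(7, 1061/32)
obs 6: x=2 → posterior Inverse-Gamma(15/2, 1097/32)
obs 7: x=3/2 → posterior Inverse-Gamma(8, 1113/32)
obs 8: x=8 → posterior Inverse-Gamma(17/2, 2013/32)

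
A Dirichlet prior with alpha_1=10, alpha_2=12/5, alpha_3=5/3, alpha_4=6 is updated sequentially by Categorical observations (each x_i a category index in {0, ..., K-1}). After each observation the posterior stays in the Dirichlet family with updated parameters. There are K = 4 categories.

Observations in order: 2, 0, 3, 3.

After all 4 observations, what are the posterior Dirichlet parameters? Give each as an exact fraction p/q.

alpha_1=11, alpha_2=12/5, alpha_3=8/3, alpha_4=8

obs 1: x=2 → posterior Dirichlet(10, 12/5, 8/3, 6)
obs 2: x=0 → posterior Dirichlet(11, 12/5, 8/3, 6)
obs 3: x=3 → posterior Dirichlet(11, 12/5, 8/3, 7)
obs 4: x=3 → posterior Dirichlet(11, 12/5, 8/3, 8)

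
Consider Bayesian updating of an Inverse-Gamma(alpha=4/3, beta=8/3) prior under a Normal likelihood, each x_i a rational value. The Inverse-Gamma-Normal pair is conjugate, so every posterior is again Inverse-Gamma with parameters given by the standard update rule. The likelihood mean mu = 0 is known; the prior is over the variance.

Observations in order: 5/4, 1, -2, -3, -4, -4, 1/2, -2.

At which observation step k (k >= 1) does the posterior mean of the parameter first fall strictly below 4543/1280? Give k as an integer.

k = 2

obs 1: x=5/4 → posterior Inverse-Gamma(11/6, 331/96)
obs 2: x=1 → posterior Inverse-Gamma(7/3, 379/96)
obs 3: x=-2 → posterior Inverse-Gamma(17/6, 571/96)
obs 4: x=-3 → posterior Inverse-Gamma(10/3, 1003/96)
obs 5: x=-4 → posterior Inverse-Gamma(23/6, 1771/96)
obs 6: x=-4 → posterior Inverse-Gamma(13/3, 2539/96)
obs 7: x=1/2 → posterior Inverse-Gamma(29/6, 2551/96)
obs 8: x=-2 → posterior Inverse-Gamma(16/3, 2743/96)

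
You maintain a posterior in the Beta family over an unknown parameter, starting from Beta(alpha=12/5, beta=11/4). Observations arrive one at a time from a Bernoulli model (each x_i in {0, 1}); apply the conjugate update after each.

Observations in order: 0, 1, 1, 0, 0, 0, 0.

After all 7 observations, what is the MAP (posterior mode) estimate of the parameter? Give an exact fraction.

obs 1: x=0 → posterior Beta(12/5, 15/4)
obs 2: x=1 → posterior Beta(17/5, 15/4)
obs 3: x=1 → posterior Beta(22/5, 15/4)
obs 4: x=0 → posterior Beta(22/5, 19/4)
obs 5: x=0 → posterior Beta(22/5, 23/4)
obs 6: x=0 → posterior Beta(22/5, 27/4)
obs 7: x=0 → posterior Beta(22/5, 31/4)

68/203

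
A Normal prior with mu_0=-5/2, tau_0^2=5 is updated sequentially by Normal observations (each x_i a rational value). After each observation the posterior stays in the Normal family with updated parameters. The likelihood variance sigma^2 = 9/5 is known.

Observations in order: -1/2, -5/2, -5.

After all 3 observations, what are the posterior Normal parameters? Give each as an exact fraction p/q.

mu_0=-445/168, tau_0^2=15/28

obs 1: x=-1/2 → posterior Normal(-35/34, 45/34)
obs 2: x=-5/2 → posterior Normal(-195/118, 45/59)
obs 3: x=-5 → posterior Normal(-445/168, 15/28)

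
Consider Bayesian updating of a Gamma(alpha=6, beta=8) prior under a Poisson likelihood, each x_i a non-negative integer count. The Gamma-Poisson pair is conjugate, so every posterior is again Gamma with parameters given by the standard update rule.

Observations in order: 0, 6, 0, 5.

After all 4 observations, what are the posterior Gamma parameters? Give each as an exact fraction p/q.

alpha=17, beta=12

obs 1: x=0 → posterior Gamma(6, 9)
obs 2: x=6 → posterior Gamma(12, 10)
obs 3: x=0 → posterior Gamma(12, 11)
obs 4: x=5 → posterior Gamma(17, 12)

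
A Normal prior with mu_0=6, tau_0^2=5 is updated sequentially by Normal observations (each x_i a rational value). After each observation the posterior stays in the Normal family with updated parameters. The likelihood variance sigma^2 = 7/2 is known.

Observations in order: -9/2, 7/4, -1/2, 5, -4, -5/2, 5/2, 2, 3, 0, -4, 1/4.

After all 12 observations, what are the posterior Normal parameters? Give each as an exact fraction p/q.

mu_0=32/127, tau_0^2=35/127

obs 1: x=-9/2 → posterior Normal(-3/17, 35/17)
obs 2: x=7/4 → posterior Normal(29/54, 35/27)
obs 3: x=-1/2 → posterior Normal(19/74, 35/37)
obs 4: x=5 → posterior Normal(119/94, 35/47)
obs 5: x=-4 → posterior Normal(13/38, 35/57)
obs 6: x=-5/2 → posterior Normal(-11/134, 35/67)
obs 7: x=5/2 → posterior Normal(39/154, 5/11)
obs 8: x=2 → posterior Normal(79/174, 35/87)
obs 9: x=3 → posterior Normal(139/194, 35/97)
obs 10: x=0 → posterior Normal(139/214, 35/107)
obs 11: x=-4 → posterior Normal(59/234, 35/117)
obs 12: x=1/4 → posterior Normal(32/127, 35/127)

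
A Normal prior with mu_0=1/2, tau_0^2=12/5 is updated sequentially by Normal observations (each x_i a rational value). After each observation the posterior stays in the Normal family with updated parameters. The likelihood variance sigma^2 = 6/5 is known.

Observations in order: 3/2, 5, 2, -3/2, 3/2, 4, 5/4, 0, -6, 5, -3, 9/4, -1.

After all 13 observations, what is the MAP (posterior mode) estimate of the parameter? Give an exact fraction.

obs 1: x=3/2 → posterior Normal(7/6, 4/5)
obs 2: x=5 → posterior Normal(27/10, 12/25)
obs 3: x=2 → posterior Normal(5/2, 12/35)
obs 4: x=-3/2 → posterior Normal(29/18, 4/15)
obs 5: x=3/2 → posterior Normal(35/22, 12/55)
obs 6: x=4 → posterior Normal(51/26, 12/65)
obs 7: x=5/4 → posterior Normal(28/15, 4/25)
obs 8: x=0 → posterior Normal(28/17, 12/85)
obs 9: x=-6 → posterior Normal(16/19, 12/95)
obs 10: x=5 → posterior Normal(26/21, 4/35)
obs 11: x=-3 → posterior Normal(20/23, 12/115)
obs 12: x=9/4 → posterior Normal(49/50, 12/125)
obs 13: x=-1 → posterior Normal(5/6, 4/45)

5/6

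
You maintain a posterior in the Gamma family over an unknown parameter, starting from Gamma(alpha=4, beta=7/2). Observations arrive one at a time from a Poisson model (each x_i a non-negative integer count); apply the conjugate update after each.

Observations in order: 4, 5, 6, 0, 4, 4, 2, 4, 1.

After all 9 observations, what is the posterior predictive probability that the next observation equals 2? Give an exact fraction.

806375365786093922793043020647019147872924804687500/3381391913522726342930221472392241170198527451848561

obs 1: x=4 → posterior Gamma(8, 9/2)
obs 2: x=5 → posterior Gamma(13, 11/2)
obs 3: x=6 → posterior Gamma(19, 13/2)
obs 4: x=0 → posterior Gamma(19, 15/2)
obs 5: x=4 → posterior Gamma(23, 17/2)
obs 6: x=4 → posterior Gamma(27, 19/2)
obs 7: x=2 → posterior Gamma(29, 21/2)
obs 8: x=4 → posterior Gamma(33, 23/2)
obs 9: x=1 → posterior Gamma(34, 25/2)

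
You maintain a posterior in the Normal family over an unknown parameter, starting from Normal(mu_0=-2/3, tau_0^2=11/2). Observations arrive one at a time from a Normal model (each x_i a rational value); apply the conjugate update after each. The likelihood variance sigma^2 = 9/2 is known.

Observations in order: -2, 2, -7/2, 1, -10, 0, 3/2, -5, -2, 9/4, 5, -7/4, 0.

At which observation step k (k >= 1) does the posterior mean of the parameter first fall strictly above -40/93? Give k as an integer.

obs 1: x=-2 → posterior Normal(-7/5, 99/40)
obs 2: x=2 → posterior Normal(-6/31, 99/62)
obs 3: x=-7/2 → posterior Normal(-89/84, 33/28)
obs 4: x=1 → posterior Normal(-67/106, 99/106)
obs 5: x=-10 → posterior Normal(-287/128, 99/128)
obs 6: x=0 → posterior Normal(-287/150, 33/50)
obs 7: x=3/2 → posterior Normal(-127/86, 99/172)
obs 8: x=-5 → posterior Normal(-182/97, 99/194)
obs 9: x=-2 → posterior Normal(-17/9, 11/24)
obs 10: x=9/4 → posterior Normal(-717/476, 99/238)
obs 11: x=5 → posterior Normal(-497/520, 99/260)
obs 12: x=-7/4 → posterior Normal(-287/282, 33/94)
obs 13: x=0 → posterior Normal(-287/304, 99/304)

k = 2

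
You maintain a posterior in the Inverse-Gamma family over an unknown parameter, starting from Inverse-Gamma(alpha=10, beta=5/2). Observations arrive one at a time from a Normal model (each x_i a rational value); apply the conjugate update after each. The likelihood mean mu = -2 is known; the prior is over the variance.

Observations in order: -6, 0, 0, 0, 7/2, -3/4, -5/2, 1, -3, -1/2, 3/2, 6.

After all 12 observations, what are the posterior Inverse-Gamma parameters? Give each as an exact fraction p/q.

alpha=16, beta=2457/32

obs 1: x=-6 → posterior Inverse-Gamma(21/2, 21/2)
obs 2: x=0 → posterior Inverse-Gamma(11, 25/2)
obs 3: x=0 → posterior Inverse-Gamma(23/2, 29/2)
obs 4: x=0 → posterior Inverse-Gamma(12, 33/2)
obs 5: x=7/2 → posterior Inverse-Gamma(25/2, 253/8)
obs 6: x=-3/4 → posterior Inverse-Gamma(13, 1037/32)
obs 7: x=-5/2 → posterior Inverse-Gamma(27/2, 1041/32)
obs 8: x=1 → posterior Inverse-Gamma(14, 1185/32)
obs 9: x=-3 → posterior Inverse-Gamma(29/2, 1201/32)
obs 10: x=-1/2 → posterior Inverse-Gamma(15, 1237/32)
obs 11: x=3/2 → posterior Inverse-Gamma(31/2, 1433/32)
obs 12: x=6 → posterior Inverse-Gamma(16, 2457/32)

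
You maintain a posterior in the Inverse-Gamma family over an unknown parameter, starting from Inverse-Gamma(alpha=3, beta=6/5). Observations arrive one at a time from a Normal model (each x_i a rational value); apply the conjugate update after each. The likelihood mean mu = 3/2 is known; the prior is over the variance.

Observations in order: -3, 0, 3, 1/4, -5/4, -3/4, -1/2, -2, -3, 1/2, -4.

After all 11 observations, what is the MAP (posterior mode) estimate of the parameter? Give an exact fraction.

obs 1: x=-3 → posterior Inverse-Gamma(7/2, 453/40)
obs 2: x=0 → posterior Inverse-Gamma(4, 249/20)
obs 3: x=3 → posterior Inverse-Gamma(9/2, 543/40)
obs 4: x=1/4 → posterior Inverse-Gamma(5, 2297/160)
obs 5: x=-5/4 → posterior Inverse-Gamma(11/2, 1451/80)
obs 6: x=-3/4 → posterior Inverse-Gamma(6, 3307/160)
obs 7: x=-1/2 → posterior Inverse-Gamma(13/2, 3627/160)
obs 8: x=-2 → posterior Inverse-Gamma(7, 4607/160)
obs 9: x=-3 → posterior Inverse-Gamma(15/2, 6227/160)
obs 10: x=1/2 → posterior Inverse-Gamma(8, 6307/160)
obs 11: x=-4 → posterior Inverse-Gamma(17/2, 8727/160)

8727/1520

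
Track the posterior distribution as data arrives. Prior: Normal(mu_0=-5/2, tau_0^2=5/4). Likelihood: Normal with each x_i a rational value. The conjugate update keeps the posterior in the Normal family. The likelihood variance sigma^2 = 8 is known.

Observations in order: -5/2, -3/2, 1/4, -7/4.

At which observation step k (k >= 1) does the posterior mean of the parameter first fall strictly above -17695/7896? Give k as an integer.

obs 1: x=-5/2 → posterior Normal(-5/2, 40/37)
obs 2: x=-3/2 → posterior Normal(-50/21, 20/21)
obs 3: x=1/4 → posterior Normal(-395/188, 40/47)
obs 4: x=-7/4 → posterior Normal(-215/104, 10/13)

k = 3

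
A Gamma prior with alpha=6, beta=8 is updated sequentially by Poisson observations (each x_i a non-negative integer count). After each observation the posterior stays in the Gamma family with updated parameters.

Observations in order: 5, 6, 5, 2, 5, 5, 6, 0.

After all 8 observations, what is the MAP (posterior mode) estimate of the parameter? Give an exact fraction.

obs 1: x=5 → posterior Gamma(11, 9)
obs 2: x=6 → posterior Gamma(17, 10)
obs 3: x=5 → posterior Gamma(22, 11)
obs 4: x=2 → posterior Gamma(24, 12)
obs 5: x=5 → posterior Gamma(29, 13)
obs 6: x=5 → posterior Gamma(34, 14)
obs 7: x=6 → posterior Gamma(40, 15)
obs 8: x=0 → posterior Gamma(40, 16)

39/16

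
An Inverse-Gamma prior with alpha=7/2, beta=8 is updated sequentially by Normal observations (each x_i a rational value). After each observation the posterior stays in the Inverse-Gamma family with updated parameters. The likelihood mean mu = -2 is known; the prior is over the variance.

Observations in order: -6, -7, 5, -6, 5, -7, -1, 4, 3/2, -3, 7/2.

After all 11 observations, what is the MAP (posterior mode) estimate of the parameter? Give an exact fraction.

553/40

obs 1: x=-6 → posterior Inverse-Gamma(4, 16)
obs 2: x=-7 → posterior Inverse-Gamma(9/2, 57/2)
obs 3: x=5 → posterior Inverse-Gamma(5, 53)
obs 4: x=-6 → posterior Inverse-Gamma(11/2, 61)
obs 5: x=5 → posterior Inverse-Gamma(6, 171/2)
obs 6: x=-7 → posterior Inverse-Gamma(13/2, 98)
obs 7: x=-1 → posterior Inverse-Gamma(7, 197/2)
obs 8: x=4 → posterior Inverse-Gamma(15/2, 233/2)
obs 9: x=3/2 → posterior Inverse-Gamma(8, 981/8)
obs 10: x=-3 → posterior Inverse-Gamma(17/2, 985/8)
obs 11: x=7/2 → posterior Inverse-Gamma(9, 553/4)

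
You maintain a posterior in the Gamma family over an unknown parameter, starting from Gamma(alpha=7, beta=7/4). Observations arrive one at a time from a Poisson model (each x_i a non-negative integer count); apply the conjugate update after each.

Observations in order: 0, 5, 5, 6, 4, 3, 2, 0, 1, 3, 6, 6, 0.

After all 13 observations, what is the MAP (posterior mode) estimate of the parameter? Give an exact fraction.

obs 1: x=0 → posterior Gamma(7, 11/4)
obs 2: x=5 → posterior Gamma(12, 15/4)
obs 3: x=5 → posterior Gamma(17, 19/4)
obs 4: x=6 → posterior Gamma(23, 23/4)
obs 5: x=4 → posterior Gamma(27, 27/4)
obs 6: x=3 → posterior Gamma(30, 31/4)
obs 7: x=2 → posterior Gamma(32, 35/4)
obs 8: x=0 → posterior Gamma(32, 39/4)
obs 9: x=1 → posterior Gamma(33, 43/4)
obs 10: x=3 → posterior Gamma(36, 47/4)
obs 11: x=6 → posterior Gamma(42, 51/4)
obs 12: x=6 → posterior Gamma(48, 55/4)
obs 13: x=0 → posterior Gamma(48, 59/4)

188/59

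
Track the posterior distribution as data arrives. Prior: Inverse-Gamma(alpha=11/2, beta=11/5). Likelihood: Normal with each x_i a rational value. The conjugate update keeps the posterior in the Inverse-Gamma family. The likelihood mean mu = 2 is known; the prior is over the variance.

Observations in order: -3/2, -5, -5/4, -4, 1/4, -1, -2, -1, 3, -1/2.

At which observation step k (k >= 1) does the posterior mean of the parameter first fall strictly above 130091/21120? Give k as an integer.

obs 1: x=-3/2 → posterior Inverse-Gamma(6, 333/40)
obs 2: x=-5 → posterior Inverse-Gamma(13/2, 1313/40)
obs 3: x=-5/4 → posterior Inverse-Gamma(7, 6097/160)
obs 4: x=-4 → posterior Inverse-Gamma(15/2, 8977/160)
obs 5: x=1/4 → posterior Inverse-Gamma(8, 4611/80)
obs 6: x=-1 → posterior Inverse-Gamma(17/2, 4971/80)
obs 7: x=-2 → posterior Inverse-Gamma(9, 5611/80)
obs 8: x=-1 → posterior Inverse-Gamma(19/2, 5971/80)
obs 9: x=3 → posterior Inverse-Gamma(10, 6011/80)
obs 10: x=-1/2 → posterior Inverse-Gamma(21/2, 6261/80)

k = 3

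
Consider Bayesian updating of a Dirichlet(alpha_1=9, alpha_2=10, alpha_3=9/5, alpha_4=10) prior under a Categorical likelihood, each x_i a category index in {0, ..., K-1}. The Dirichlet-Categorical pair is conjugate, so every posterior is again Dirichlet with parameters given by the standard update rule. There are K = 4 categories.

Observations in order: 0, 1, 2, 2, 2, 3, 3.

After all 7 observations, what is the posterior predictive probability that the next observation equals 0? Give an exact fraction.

50/189

obs 1: x=0 → posterior Dirichlet(10, 10, 9/5, 10)
obs 2: x=1 → posterior Dirichlet(10, 11, 9/5, 10)
obs 3: x=2 → posterior Dirichlet(10, 11, 14/5, 10)
obs 4: x=2 → posterior Dirichlet(10, 11, 19/5, 10)
obs 5: x=2 → posterior Dirichlet(10, 11, 24/5, 10)
obs 6: x=3 → posterior Dirichlet(10, 11, 24/5, 11)
obs 7: x=3 → posterior Dirichlet(10, 11, 24/5, 12)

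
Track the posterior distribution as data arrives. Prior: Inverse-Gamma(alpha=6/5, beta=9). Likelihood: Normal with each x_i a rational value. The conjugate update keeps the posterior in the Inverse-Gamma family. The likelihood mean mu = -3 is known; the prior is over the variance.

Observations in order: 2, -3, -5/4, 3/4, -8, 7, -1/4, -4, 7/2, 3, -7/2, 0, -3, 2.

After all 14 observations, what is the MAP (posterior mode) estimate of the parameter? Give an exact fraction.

1065/64

obs 1: x=2 → posterior Inverse-Gamma(17/10, 43/2)
obs 2: x=-3 → posterior Inverse-Gamma(11/5, 43/2)
obs 3: x=-5/4 → posterior Inverse-Gamma(27/10, 737/32)
obs 4: x=3/4 → posterior Inverse-Gamma(16/5, 481/16)
obs 5: x=-8 → posterior Inverse-Gamma(37/10, 681/16)
obs 6: x=7 → posterior Inverse-Gamma(21/5, 1481/16)
obs 7: x=-1/4 → posterior Inverse-Gamma(47/10, 3083/32)
obs 8: x=-4 → posterior Inverse-Gamma(26/5, 3099/32)
obs 9: x=7/2 → posterior Inverse-Gamma(57/10, 3775/32)
obs 10: x=3 → posterior Inverse-Gamma(31/5, 4351/32)
obs 11: x=-7/2 → posterior Inverse-Gamma(67/10, 4355/32)
obs 12: x=0 → posterior Inverse-Gamma(36/5, 4499/32)
obs 13: x=-3 → posterior Inverse-Gamma(77/10, 4499/32)
obs 14: x=2 → posterior Inverse-Gamma(41/5, 4899/32)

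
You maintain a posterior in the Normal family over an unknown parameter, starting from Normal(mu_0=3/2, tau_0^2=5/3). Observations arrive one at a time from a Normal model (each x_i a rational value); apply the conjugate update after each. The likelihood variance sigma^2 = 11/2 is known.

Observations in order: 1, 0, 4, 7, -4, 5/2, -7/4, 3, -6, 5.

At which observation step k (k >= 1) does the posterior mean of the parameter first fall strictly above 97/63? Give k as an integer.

obs 1: x=1 → posterior Normal(119/86, 55/43)
obs 2: x=0 → posterior Normal(119/106, 55/53)
obs 3: x=4 → posterior Normal(199/126, 55/63)
obs 4: x=7 → posterior Normal(339/146, 55/73)
obs 5: x=-4 → posterior Normal(259/166, 55/83)
obs 6: x=5/2 → posterior Normal(103/62, 55/93)
obs 7: x=-7/4 → posterior Normal(137/103, 55/103)
obs 8: x=3 → posterior Normal(167/113, 55/113)
obs 9: x=-6 → posterior Normal(107/123, 55/123)
obs 10: x=5 → posterior Normal(157/133, 55/133)

k = 3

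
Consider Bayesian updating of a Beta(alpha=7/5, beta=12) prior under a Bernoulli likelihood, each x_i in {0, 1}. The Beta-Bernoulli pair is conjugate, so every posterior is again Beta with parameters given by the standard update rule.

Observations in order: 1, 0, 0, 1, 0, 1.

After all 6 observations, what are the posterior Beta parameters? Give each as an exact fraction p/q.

alpha=22/5, beta=15

obs 1: x=1 → posterior Beta(12/5, 12)
obs 2: x=0 → posterior Beta(12/5, 13)
obs 3: x=0 → posterior Beta(12/5, 14)
obs 4: x=1 → posterior Beta(17/5, 14)
obs 5: x=0 → posterior Beta(17/5, 15)
obs 6: x=1 → posterior Beta(22/5, 15)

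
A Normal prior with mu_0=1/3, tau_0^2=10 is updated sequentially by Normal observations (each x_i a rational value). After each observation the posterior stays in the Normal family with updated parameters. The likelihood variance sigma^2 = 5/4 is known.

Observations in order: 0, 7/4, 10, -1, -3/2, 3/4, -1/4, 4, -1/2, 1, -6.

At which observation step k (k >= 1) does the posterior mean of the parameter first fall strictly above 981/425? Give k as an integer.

obs 1: x=0 → posterior Normal(1/27, 10/9)
obs 2: x=7/4 → posterior Normal(43/51, 10/17)
obs 3: x=10 → posterior Normal(283/75, 2/5)
obs 4: x=-1 → posterior Normal(259/99, 10/33)
obs 5: x=-3/2 → posterior Normal(223/123, 10/41)
obs 6: x=3/4 → posterior Normal(241/147, 10/49)
obs 7: x=-1/4 → posterior Normal(235/171, 10/57)
obs 8: x=4 → posterior Normal(331/195, 2/13)
obs 9: x=-1/2 → posterior Normal(319/219, 10/73)
obs 10: x=1 → posterior Normal(343/243, 10/81)
obs 11: x=-6 → posterior Normal(199/267, 10/89)

k = 3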